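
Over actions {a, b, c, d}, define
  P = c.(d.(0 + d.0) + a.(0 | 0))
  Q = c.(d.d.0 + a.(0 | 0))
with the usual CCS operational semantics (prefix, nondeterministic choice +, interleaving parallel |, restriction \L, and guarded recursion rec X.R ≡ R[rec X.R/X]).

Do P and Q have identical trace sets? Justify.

LTS(P): 5 reachable states
  m0 = c.(d.(0 + d.0) + a.(0 | 0)) | ··c··> m1
  m1 = d.(0 + d.0) + a.(0 | 0) | ··a··> m2, ··d··> m3
  m2 = 0 | 0 | stopped
  m3 = 0 + d.0 | ··d··> m4
  m4 = 0 | stopped
LTS(Q): 5 reachable states
  n0 = c.(d.d.0 + a.(0 | 0)) | ··c··> n1
  n1 = d.d.0 + a.(0 | 0) | ··a··> n2, ··d··> n3
  n2 = 0 | 0 | stopped
  n3 = d.0 | ··d··> n4
  n4 = 0 | stopped
Coarsest stable partition (strong bisimilarity classes):
  B0 = {m0, n0}
  B1 = {m1, n1}
  B2 = {m2, m4, n2, n4}
  B3 = {m3, n3}
m0 ∈ B0, n0 ∈ B0 → same block
Bisimilar ⇒ trace-equivalent.

traces(P) = traces(Q)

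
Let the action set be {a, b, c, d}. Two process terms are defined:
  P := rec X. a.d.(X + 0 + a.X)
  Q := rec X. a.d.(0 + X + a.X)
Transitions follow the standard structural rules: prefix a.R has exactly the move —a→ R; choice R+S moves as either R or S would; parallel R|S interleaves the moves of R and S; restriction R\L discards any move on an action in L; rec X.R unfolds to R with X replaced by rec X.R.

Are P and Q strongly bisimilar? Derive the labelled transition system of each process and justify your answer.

Reachable graph of P (3 states):
  p0 = rec X. a.d.(X + 0 + a.X) :: --a--▸ p1
  p1 = d.((rec X. a.d.(X + 0 + a.X)) + 0 + a.(rec X. a.d.(X + 0 + a.X))) :: --d--▸ p2
  p2 = (rec X. a.d.(X + 0 + a.X)) + 0 + a.(rec X. a.d.(X + 0 + a.X)) :: --a--▸ p0, --a--▸ p1
Reachable graph of Q (3 states):
  q0 = rec X. a.d.(0 + X + a.X) :: --a--▸ q1
  q1 = d.(0 + (rec X. a.d.(0 + X + a.X)) + a.(rec X. a.d.(0 + X + a.X))) :: --d--▸ q2
  q2 = 0 + (rec X. a.d.(0 + X + a.X)) + a.(rec X. a.d.(0 + X + a.X)) :: --a--▸ q0, --a--▸ q1
Bisimilarity quotient blocks:
  B0 = {p0, q0}
  B1 = {p1, q1}
  B2 = {p2, q2}
p0 ∈ B0, q0 ∈ B0 → same block

P ~ Q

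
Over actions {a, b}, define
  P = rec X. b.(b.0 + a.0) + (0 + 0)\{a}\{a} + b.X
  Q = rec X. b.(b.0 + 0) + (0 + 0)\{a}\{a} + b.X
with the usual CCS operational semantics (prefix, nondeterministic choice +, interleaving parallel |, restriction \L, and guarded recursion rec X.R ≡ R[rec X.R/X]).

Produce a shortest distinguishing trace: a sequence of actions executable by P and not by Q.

LTS(P): 3 reachable states
  m0 = rec X. b.(b.0 + a.0) + (0 + 0)\{a}\{a} + b.X :: —b→ m0, —b→ m1
  m1 = b.0 + a.0 :: —a→ m2, —b→ m2
  m2 = 0 :: (no moves)
LTS(Q): 3 reachable states
  n0 = rec X. b.(b.0 + 0) + (0 + 0)\{a}\{a} + b.X :: —b→ n0, —b→ n1
  n1 = b.0 + 0 :: —b→ n2
  n2 = 0 :: (no moves)
Trace ⟨ba⟩ through P, begin at {m0}:
  step 1 (b): {m0, m1}
  step 2 (a): {m2}
  ✓ P
Trace ⟨ba⟩ through Q, begin at {n0}:
  step 1 (b): {n0, n1}
  step 2 (a): ∅ (Q stuck)

ba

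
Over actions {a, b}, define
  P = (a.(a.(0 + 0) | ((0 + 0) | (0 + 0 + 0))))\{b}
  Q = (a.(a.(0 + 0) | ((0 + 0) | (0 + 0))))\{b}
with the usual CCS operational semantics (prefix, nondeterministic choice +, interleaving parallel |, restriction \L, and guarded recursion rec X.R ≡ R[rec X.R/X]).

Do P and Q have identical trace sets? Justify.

P's transition system — 3 states:
  s0 = (a.(a.(0 + 0) | ((0 + 0) | (0 + 0 + 0))))\{b} → =a=> s1
  s1 = (a.(0 + 0) | ((0 + 0) | (0 + 0 + 0)))\{b} → =a=> s2
  s2 = ((0 + 0) | ((0 + 0) | (0 + 0 + 0)))\{b} → ·
Q's transition system — 3 states:
  t0 = (a.(a.(0 + 0) | ((0 + 0) | (0 + 0))))\{b} → =a=> t1
  t1 = (a.(0 + 0) | ((0 + 0) | (0 + 0)))\{b} → =a=> t2
  t2 = ((0 + 0) | ((0 + 0) | (0 + 0)))\{b} → ·
Partition-refinement fixed point:
  B0 = {s0, t0}
  B1 = {s1, t1}
  B2 = {s2, t2}
s0 ∈ B0, t0 ∈ B0 → same block
Bisimilar ⇒ trace-equivalent.

trace-equivalent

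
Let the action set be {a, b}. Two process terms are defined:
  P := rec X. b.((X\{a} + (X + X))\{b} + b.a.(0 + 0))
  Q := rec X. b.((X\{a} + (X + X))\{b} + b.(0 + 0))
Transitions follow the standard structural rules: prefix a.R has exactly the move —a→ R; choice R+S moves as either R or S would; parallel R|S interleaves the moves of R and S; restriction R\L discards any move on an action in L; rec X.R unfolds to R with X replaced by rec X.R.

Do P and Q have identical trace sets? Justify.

Reachable graph of P (4 states):
  s0 = rec X. b.((X\{a} + (X + X))\{b} + b.a.(0 + 0)) → ··b··> s1
  s1 = ((rec X. b.((X\{a} + (X + X))\{b} + b.a.(0 + 0)))\{a} + ((rec X. b.((X\{a} + (X + X))\{b} + b.a.(0 + 0))) + (rec X. b.((X\{a} + (X + X))\{b} + b.a.(0 + 0)))))\{b} + b.a.(0 + 0) → ··b··> s2
  s2 = a.(0 + 0) → ··a··> s3
  s3 = 0 + 0 → deadlocked
Reachable graph of Q (3 states):
  t0 = rec X. b.((X\{a} + (X + X))\{b} + b.(0 + 0)) → ··b··> t1
  t1 = ((rec X. b.((X\{a} + (X + X))\{b} + b.(0 + 0)))\{a} + ((rec X. b.((X\{a} + (X + X))\{b} + b.(0 + 0))) + (rec X. b.((X\{a} + (X + X))\{b} + b.(0 + 0)))))\{b} + b.(0 + 0) → ··b··> t2
  t2 = 0 + 0 → deadlocked
Trace ⟨bba⟩ through P, begin at {s0}:
  [1] b ⇒ {s1}
  [2] b ⇒ {s2}
  [3] a ⇒ {s3}
  P completes σ.
Trace ⟨bba⟩ through Q, begin at {t0}:
  [1] b ⇒ {t1}
  [2] b ⇒ {t2}
  [3] a ⇒ ∅ (Q stuck)

trace-distinct — witness ⟨bba⟩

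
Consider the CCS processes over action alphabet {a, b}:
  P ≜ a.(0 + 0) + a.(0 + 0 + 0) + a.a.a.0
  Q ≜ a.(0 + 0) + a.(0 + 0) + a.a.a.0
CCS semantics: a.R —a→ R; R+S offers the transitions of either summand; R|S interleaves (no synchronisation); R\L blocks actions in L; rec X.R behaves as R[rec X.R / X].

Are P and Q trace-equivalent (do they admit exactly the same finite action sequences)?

YES

Reachable graph of P (6 states):
  u0 = a.(0 + 0) + a.(0 + 0 + 0) + a.a.a.0 :: -a-> u1, -a-> u2, -a-> u3
  u1 = 0 + 0 :: ·
  u2 = 0 + 0 + 0 :: ·
  u3 = a.a.0 :: -a-> u4
  u4 = a.0 :: -a-> u5
  u5 = 0 :: ·
Reachable graph of Q (5 states):
  v0 = a.(0 + 0) + a.(0 + 0) + a.a.a.0 :: -a-> v1, -a-> v2
  v1 = 0 + 0 :: ·
  v2 = a.a.0 :: -a-> v3
  v3 = a.0 :: -a-> v4
  v4 = 0 :: ·
Coarsest stable partition (strong bisimilarity classes):
  B0 = {u0, v0}
  B1 = {u1, u2, u5, v1, v4}
  B2 = {u3, v2}
  B3 = {u4, v3}
u0 ∈ B0, v0 ∈ B0 → same block
Bisimilar ⇒ trace-equivalent.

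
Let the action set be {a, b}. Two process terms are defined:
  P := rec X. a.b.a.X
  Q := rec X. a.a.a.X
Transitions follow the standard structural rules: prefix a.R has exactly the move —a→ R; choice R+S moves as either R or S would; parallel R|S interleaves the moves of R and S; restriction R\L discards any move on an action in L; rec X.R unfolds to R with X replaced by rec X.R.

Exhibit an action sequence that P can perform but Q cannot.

Reachable graph of P (3 states):
  u0 = rec X. a.b.a.X :: --a--▸ u1
  u1 = b.a.(rec X. a.b.a.X) :: --b--▸ u2
  u2 = a.(rec X. a.b.a.X) :: --a--▸ u0
Reachable graph of Q (3 states):
  v0 = rec X. a.a.a.X :: --a--▸ v1
  v1 = a.a.(rec X. a.a.a.X) :: --a--▸ v2
  v2 = a.(rec X. a.a.a.X) :: --a--▸ v0
Trace ⟨ab⟩ through P, begin at {u0}:
  step 1 (a): {u1}
  step 2 (b): {u2}
  ✓ P
Trace ⟨ab⟩ through Q, begin at {v0}:
  step 1 (a): {v1}
  step 2 (b): no successor for Q

ab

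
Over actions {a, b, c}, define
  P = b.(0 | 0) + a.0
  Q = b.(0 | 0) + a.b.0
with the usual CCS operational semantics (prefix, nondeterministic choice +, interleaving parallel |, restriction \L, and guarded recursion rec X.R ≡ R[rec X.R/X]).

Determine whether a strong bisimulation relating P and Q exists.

NO

P's transition system — 3 states:
  m0 = b.(0 | 0) + a.0 has moves ··a··> m1, ··b··> m2
  m1 = 0 has moves ∅
  m2 = 0 | 0 has moves ∅
Q's transition system — 4 states:
  n0 = b.(0 | 0) + a.b.0 has moves ··a··> n1, ··b··> n2
  n1 = b.0 has moves ··b··> n3
  n2 = 0 | 0 has moves ∅
  n3 = 0 has moves ∅
Coarsest stable partition (strong bisimilarity classes):
  B0 = {m0}
  B1 = {m1, m2, n2, n3}
  B2 = {n0}
  B3 = {n1}
m0 ∈ B0, n0 ∈ B2 → different blocks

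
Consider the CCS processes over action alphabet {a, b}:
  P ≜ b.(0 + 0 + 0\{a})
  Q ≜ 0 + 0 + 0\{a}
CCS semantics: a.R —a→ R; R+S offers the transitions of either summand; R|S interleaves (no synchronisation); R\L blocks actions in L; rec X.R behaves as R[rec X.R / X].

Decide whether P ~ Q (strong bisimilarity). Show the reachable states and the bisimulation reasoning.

P ≁ Q

LTS(P): 2 reachable states
  s0 = b.(0 + 0 + 0\{a}) ⊢ ··b··> s1
  s1 = 0 + 0 + 0\{a} ⊢ deadlocked
LTS(Q): 1 reachable states
  t0 = 0 + 0 + 0\{a} ⊢ deadlocked
Partition-refinement fixed point:
  B0 = {s0}
  B1 = {s1, t0}
s0 ∈ B0, t0 ∈ B1 → different blocks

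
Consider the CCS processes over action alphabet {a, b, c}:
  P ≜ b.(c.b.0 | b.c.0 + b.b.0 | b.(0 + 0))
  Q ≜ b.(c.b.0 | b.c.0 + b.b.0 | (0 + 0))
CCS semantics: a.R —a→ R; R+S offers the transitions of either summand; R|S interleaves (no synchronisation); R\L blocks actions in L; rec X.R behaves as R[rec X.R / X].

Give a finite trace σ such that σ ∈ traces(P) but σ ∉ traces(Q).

bbbb

P's transition system — 15 states:
  m0 = b.(c.b.0 | b.c.0 + b.b.0 | b.(0 + 0)) has moves ··b··> m1
  m1 = c.b.0 | b.c.0 + b.b.0 | b.(0 + 0) has moves ··b··> m2, ··b··> m3, ··b··> m4, ··c··> m5
  m2 = b.0 | b.(0 + 0) has moves ··b··> m6, ··b··> m7
  m3 = b.b.0 | (0 + 0) has moves ··b··> m7
  m4 = c.b.0 | c.0 has moves ··c··> m8, ··c··> m9
  m5 = b.0 | b.c.0 has moves ··b··> m10, ··b··> m8
  m6 = 0 | b.(0 + 0) has moves ··b··> m11
  m7 = b.0 | (0 + 0) has moves ··b··> m11
  m8 = b.0 | c.0 has moves ··b··> m12, ··c··> m13
  m9 = c.b.0 | 0 has moves ··c··> m13
  m10 = 0 | b.c.0 has moves ··b··> m12
  m11 = 0 | (0 + 0) has moves stopped
  m12 = 0 | c.0 has moves ··c··> m14
  m13 = b.0 | 0 has moves ··b··> m14
  m14 = 0 | 0 has moves stopped
Q's transition system — 12 states:
  n0 = b.(c.b.0 | b.c.0 + b.b.0 | (0 + 0)) has moves ··b··> n1
  n1 = c.b.0 | b.c.0 + b.b.0 | (0 + 0) has moves ··b··> n2, ··b··> n3, ··c··> n4
  n2 = b.0 | (0 + 0) has moves ··b··> n5
  n3 = c.b.0 | c.0 has moves ··c··> n6, ··c··> n7
  n4 = b.0 | b.c.0 has moves ··b··> n6, ··b··> n8
  n5 = 0 | (0 + 0) has moves stopped
  n6 = b.0 | c.0 has moves ··b··> n9, ··c··> n10
  n7 = c.b.0 | 0 has moves ··c··> n10
  n8 = 0 | b.c.0 has moves ··b··> n9
  n9 = 0 | c.0 has moves ··c··> n11
  n10 = b.0 | 0 has moves ··b··> n11
  n11 = 0 | 0 has moves stopped
Trace ⟨bbbb⟩ through P, begin at {m0}:
  step 1 (b): {m1}
  step 2 (b): {m2, m3, m4}
  step 3 (b): {m6, m7}
  step 4 (b): {m11}
  P completes σ.
Trace ⟨bbbb⟩ through Q, begin at {n0}:
  step 1 (b): {n1}
  step 2 (b): {n2, n3}
  step 3 (b): {n5}
  step 4 (b): no successor for Q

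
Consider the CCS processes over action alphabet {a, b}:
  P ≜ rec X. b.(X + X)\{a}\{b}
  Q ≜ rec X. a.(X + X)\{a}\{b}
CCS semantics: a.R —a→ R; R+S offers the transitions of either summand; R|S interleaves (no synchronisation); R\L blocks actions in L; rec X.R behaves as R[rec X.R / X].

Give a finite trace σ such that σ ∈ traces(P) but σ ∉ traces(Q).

b

P's transition system — 2 states:
  u0 = rec X. b.(X + X)\{a}\{b} → -b-> u1
  u1 = ((rec X. b.(X + X)\{a}\{b}) + (rec X. b.(X + X)\{a}\{b}))\{a}\{b} → ·
Q's transition system — 2 states:
  v0 = rec X. a.(X + X)\{a}\{b} → -a-> v1
  v1 = ((rec X. a.(X + X)\{a}\{b}) + (rec X. a.(X + X)\{a}\{b}))\{a}\{b} → ·
Executing b from P (initial set {u0}):
  after b @ step 1: {u1}
  — P admits the full trace.
Executing b from Q (initial set {v0}):
  after b @ step 1: ∅ (Q stuck)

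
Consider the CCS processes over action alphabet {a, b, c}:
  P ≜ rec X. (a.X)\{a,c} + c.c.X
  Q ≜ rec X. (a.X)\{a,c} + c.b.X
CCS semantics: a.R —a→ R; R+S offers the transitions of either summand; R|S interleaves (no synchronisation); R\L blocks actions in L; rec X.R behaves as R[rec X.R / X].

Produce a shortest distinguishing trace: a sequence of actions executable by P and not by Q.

cc

P's transition system — 2 states:
  s0 = rec X. (a.X)\{a,c} + c.c.X → --c--▸ s1
  s1 = c.(rec X. (a.X)\{a,c} + c.c.X) → --c--▸ s0
Q's transition system — 2 states:
  t0 = rec X. (a.X)\{a,c} + c.b.X → --c--▸ t1
  t1 = b.(rec X. (a.X)\{a,c} + c.b.X) → --b--▸ t0
Executing cc from P (initial set {s0}):
  after c @ step 1: {s1}
  after c @ step 2: {s0}
  ✓ P
Executing cc from Q (initial set {t0}):
  after c @ step 1: {t1}
  after c @ step 2: no successor for Q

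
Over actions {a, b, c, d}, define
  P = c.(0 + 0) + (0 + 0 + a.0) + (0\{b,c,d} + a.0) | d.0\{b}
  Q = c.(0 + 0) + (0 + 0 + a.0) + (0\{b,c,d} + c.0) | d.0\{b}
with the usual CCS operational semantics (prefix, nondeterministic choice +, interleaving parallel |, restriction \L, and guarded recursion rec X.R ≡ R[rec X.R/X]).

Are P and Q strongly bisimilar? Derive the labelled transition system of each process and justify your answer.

P ≁ Q

Reachable graph of P (6 states):
  u0 = c.(0 + 0) + (0 + 0 + a.0) + (0\{b,c,d} + a.0) | d.0\{b} | -a-> u1, -a-> u2, -c-> u3, -d-> u4
  u1 = 0 | deadlocked
  u2 = 0 | d.0\{b} | -d-> u5
  u3 = 0 + 0 | deadlocked
  u4 = (0\{b,c,d} + a.0) | 0\{b} | -a-> u5
  u5 = 0 | 0\{b} | deadlocked
Reachable graph of Q (6 states):
  v0 = c.(0 + 0) + (0 + 0 + a.0) + (0\{b,c,d} + c.0) | d.0\{b} | -a-> v1, -c-> v2, -c-> v3, -d-> v4
  v1 = 0 | deadlocked
  v2 = 0 + 0 | deadlocked
  v3 = 0 | d.0\{b} | -d-> v5
  v4 = (0\{b,c,d} + c.0) | 0\{b} | -c-> v5
  v5 = 0 | 0\{b} | deadlocked
Bisimilarity quotient blocks:
  B0 = {u0}
  B1 = {u4}
  B2 = {u1, u3, u5, v1, v2, v5}
  B3 = {u2, v3}
  B4 = {v0}
  B5 = {v4}
u0 ∈ B0, v0 ∈ B4 → different blocks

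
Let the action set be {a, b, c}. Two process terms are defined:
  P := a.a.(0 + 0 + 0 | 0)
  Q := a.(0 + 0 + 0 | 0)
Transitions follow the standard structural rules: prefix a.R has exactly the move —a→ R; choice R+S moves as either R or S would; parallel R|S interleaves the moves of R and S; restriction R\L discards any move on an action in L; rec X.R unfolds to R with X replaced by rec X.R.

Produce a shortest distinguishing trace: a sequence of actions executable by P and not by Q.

P's transition system — 3 states:
  u0 = a.a.(0 + 0 + 0 | 0) | —a→ u1
  u1 = a.(0 + 0 + 0 | 0) | —a→ u2
  u2 = 0 + 0 + 0 | 0 | stopped
Q's transition system — 2 states:
  v0 = a.(0 + 0 + 0 | 0) | —a→ v1
  v1 = 0 + 0 + 0 | 0 | stopped
Executing aa from P (initial set {u0}):
  [1] a ⇒ {u1}
  [2] a ⇒ {u2}
  ✓ P
Executing aa from Q (initial set {v0}):
  [1] a ⇒ {v1}
  [2] a ⇒ ∅ (Q stuck)

aa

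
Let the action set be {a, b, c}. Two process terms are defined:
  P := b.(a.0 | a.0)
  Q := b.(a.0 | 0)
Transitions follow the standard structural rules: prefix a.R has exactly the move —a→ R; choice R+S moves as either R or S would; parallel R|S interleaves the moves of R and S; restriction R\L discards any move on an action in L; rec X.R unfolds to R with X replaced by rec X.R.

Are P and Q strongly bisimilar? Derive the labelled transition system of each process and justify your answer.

P ≁ Q

P's transition system — 5 states:
  m0 = b.(a.0 | a.0) | --b--▸ m1
  m1 = a.0 | a.0 | --a--▸ m2, --a--▸ m3
  m2 = 0 | a.0 | --a--▸ m4
  m3 = a.0 | 0 | --a--▸ m4
  m4 = 0 | 0 | deadlocked
Q's transition system — 3 states:
  n0 = b.(a.0 | 0) | --b--▸ n1
  n1 = a.0 | 0 | --a--▸ n2
  n2 = 0 | 0 | deadlocked
Partition-refinement fixed point:
  B0 = {m0}
  B1 = {m1}
  B2 = {m2, m3, n1}
  B3 = {m4, n2}
  B4 = {n0}
m0 ∈ B0, n0 ∈ B4 → different blocks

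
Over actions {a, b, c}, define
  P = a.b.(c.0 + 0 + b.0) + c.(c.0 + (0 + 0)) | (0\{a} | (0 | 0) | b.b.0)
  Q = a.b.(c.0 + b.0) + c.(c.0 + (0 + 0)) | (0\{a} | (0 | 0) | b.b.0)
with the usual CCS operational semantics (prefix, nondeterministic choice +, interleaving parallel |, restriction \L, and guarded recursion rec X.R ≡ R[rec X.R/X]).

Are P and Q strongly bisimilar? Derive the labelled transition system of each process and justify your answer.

YES

Reachable graph of P (12 states):
  u0 = a.b.(c.0 + 0 + b.0) + c.(c.0 + (0 + 0)) | (0\{a} | (0 | 0) | b.b.0) has moves ··a··> u1, ··b··> u2, ··c··> u3
  u1 = b.(c.0 + 0 + b.0) has moves ··b··> u4
  u2 = c.(c.0 + (0 + 0)) | (0\{a} | (0 | 0) | b.0) has moves ··b··> u5, ··c··> u6
  u3 = (c.0 + (0 + 0)) | (0\{a} | (0 | 0) | b.b.0) has moves ··b··> u6, ··c··> u7
  u4 = c.0 + 0 + b.0 has moves ··b··> u8, ··c··> u8
  u5 = c.(c.0 + (0 + 0)) | (0\{a} | (0 | 0) | 0) has moves ··c··> u9
  u6 = (c.0 + (0 + 0)) | (0\{a} | (0 | 0) | b.0) has moves ··b··> u9, ··c··> u10
  u7 = 0 | (0\{a} | (0 | 0) | b.b.0) has moves ··b··> u10
  u8 = 0 has moves stopped
  u9 = (c.0 + (0 + 0)) | (0\{a} | (0 | 0) | 0) has moves ··c··> u11
  u10 = 0 | (0\{a} | (0 | 0) | b.0) has moves ··b··> u11
  u11 = 0 | (0\{a} | (0 | 0) | 0) has moves stopped
Reachable graph of Q (12 states):
  v0 = a.b.(c.0 + b.0) + c.(c.0 + (0 + 0)) | (0\{a} | (0 | 0) | b.b.0) has moves ··a··> v1, ··b··> v2, ··c··> v3
  v1 = b.(c.0 + b.0) has moves ··b··> v4
  v2 = c.(c.0 + (0 + 0)) | (0\{a} | (0 | 0) | b.0) has moves ··b··> v5, ··c··> v6
  v3 = (c.0 + (0 + 0)) | (0\{a} | (0 | 0) | b.b.0) has moves ··b··> v6, ··c··> v7
  v4 = c.0 + b.0 has moves ··b··> v8, ··c··> v8
  v5 = c.(c.0 + (0 + 0)) | (0\{a} | (0 | 0) | 0) has moves ··c··> v9
  v6 = (c.0 + (0 + 0)) | (0\{a} | (0 | 0) | b.0) has moves ··b··> v9, ··c··> v10
  v7 = 0 | (0\{a} | (0 | 0) | b.b.0) has moves ··b··> v10
  v8 = 0 has moves stopped
  v9 = (c.0 + (0 + 0)) | (0\{a} | (0 | 0) | 0) has moves ··c··> v11
  v10 = 0 | (0\{a} | (0 | 0) | b.0) has moves ··b··> v11
  v11 = 0 | (0\{a} | (0 | 0) | 0) has moves stopped
Bisimilarity quotient blocks:
  B0 = {u0, v0}
  B1 = {u3, v3}
  B2 = {u7, v7}
  B3 = {u10, v10}
  B4 = {u11, u8, v11, v8}
  B5 = {u6, v6}
  B6 = {u9, v9}
  B7 = {u2, v2}
  B8 = {u5, v5}
  B9 = {u1, v1}
  B10 = {u4, v4}
u0 ∈ B0, v0 ∈ B0 → same block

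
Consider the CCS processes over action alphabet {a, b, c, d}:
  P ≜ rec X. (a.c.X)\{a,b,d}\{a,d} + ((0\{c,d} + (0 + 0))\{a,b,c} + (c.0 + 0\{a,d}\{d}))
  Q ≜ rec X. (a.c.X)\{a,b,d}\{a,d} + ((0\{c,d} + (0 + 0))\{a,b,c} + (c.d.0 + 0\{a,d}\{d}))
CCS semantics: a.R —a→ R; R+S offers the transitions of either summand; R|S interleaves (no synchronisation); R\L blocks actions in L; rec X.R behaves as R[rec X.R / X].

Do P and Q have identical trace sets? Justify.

NO — witness ⟨cd⟩

LTS(P): 2 reachable states
  s0 = rec X. (a.c.X)\{a,b,d}\{a,d} + ((0\{c,d} + (0 + 0))\{a,b,c} + (c.0 + 0\{a,d}\{d})) → —c→ s1
  s1 = 0 → stopped
LTS(Q): 3 reachable states
  t0 = rec X. (a.c.X)\{a,b,d}\{a,d} + ((0\{c,d} + (0 + 0))\{a,b,c} + (c.d.0 + 0\{a,d}\{d})) → —c→ t1
  t1 = d.0 → —d→ t2
  t2 = 0 → stopped
Trace ⟨cd⟩ through Q, begin at {t0}:
  [1] c ⇒ {t1}
  [2] d ⇒ {t2}
  ✓ Q
Trace ⟨cd⟩ through P, begin at {s0}:
  [1] c ⇒ {s1}
  [2] d ⇒ no successor for P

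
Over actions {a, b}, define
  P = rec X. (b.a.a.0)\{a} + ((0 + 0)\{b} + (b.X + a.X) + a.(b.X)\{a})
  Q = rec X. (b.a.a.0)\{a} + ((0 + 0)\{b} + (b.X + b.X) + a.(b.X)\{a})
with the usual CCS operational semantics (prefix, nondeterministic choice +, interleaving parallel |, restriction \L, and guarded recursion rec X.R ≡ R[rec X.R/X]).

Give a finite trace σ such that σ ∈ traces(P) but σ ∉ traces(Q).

aa

P's transition system — 5 states:
  s0 = rec X. (b.a.a.0)\{a} + ((0 + 0)\{b} + (b.X + a.X) + a.(b.X)\{a}) → =a=> s0, =a=> s1, =b=> s0, =b=> s2
  s1 = (b.(rec X. (b.a.a.0)\{a} + ((0 + 0)\{b} + (b.X + a.X) + a.(b.X)\{a})))\{a} → =b=> s3
  s2 = (a.a.0)\{a} → (no moves)
  s3 = (rec X. (b.a.a.0)\{a} + ((0 + 0)\{b} + (b.X + a.X) + a.(b.X)\{a}))\{a} → =b=> s3, =b=> s4
  s4 = (a.a.0)\{a}\{a} → (no moves)
Q's transition system — 5 states:
  t0 = rec X. (b.a.a.0)\{a} + ((0 + 0)\{b} + (b.X + b.X) + a.(b.X)\{a}) → =a=> t1, =b=> t0, =b=> t2
  t1 = (b.(rec X. (b.a.a.0)\{a} + ((0 + 0)\{b} + (b.X + b.X) + a.(b.X)\{a})))\{a} → =b=> t3
  t2 = (a.a.0)\{a} → (no moves)
  t3 = (rec X. (b.a.a.0)\{a} + ((0 + 0)\{b} + (b.X + b.X) + a.(b.X)\{a}))\{a} → =b=> t3, =b=> t4
  t4 = (a.a.0)\{a}\{a} → (no moves)
Trace ⟨aa⟩ through P, begin at {s0}:
  after a @ step 1: {s0, s1}
  after a @ step 2: {s0, s1}
  P completes σ.
Trace ⟨aa⟩ through Q, begin at {t0}:
  after a @ step 1: {t1}
  after a @ step 2: ∅ (Q stuck)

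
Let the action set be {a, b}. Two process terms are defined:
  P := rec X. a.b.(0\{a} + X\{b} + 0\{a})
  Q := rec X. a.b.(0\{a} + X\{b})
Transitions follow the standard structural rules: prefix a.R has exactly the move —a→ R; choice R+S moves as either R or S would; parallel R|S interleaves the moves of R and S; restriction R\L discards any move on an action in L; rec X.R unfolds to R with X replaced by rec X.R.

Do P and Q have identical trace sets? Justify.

trace-equivalent

P's transition system — 4 states:
  s0 = rec X. a.b.(0\{a} + X\{b} + 0\{a}) ⊢ -a-> s1
  s1 = b.(0\{a} + (rec X. a.b.(0\{a} + X\{b} + 0\{a}))\{b} + 0\{a}) ⊢ -b-> s2
  s2 = 0\{a} + (rec X. a.b.(0\{a} + X\{b} + 0\{a}))\{b} + 0\{a} ⊢ -a-> s3
  s3 = (b.(0\{a} + (rec X. a.b.(0\{a} + X\{b} + 0\{a}))\{b} + 0\{a}))\{b} ⊢ (no moves)
Q's transition system — 4 states:
  t0 = rec X. a.b.(0\{a} + X\{b}) ⊢ -a-> t1
  t1 = b.(0\{a} + (rec X. a.b.(0\{a} + X\{b}))\{b}) ⊢ -b-> t2
  t2 = 0\{a} + (rec X. a.b.(0\{a} + X\{b}))\{b} ⊢ -a-> t3
  t3 = (b.(0\{a} + (rec X. a.b.(0\{a} + X\{b}))\{b}))\{b} ⊢ (no moves)
Partition-refinement fixed point:
  B0 = {s0, t0}
  B1 = {s1, t1}
  B2 = {s2, t2}
  B3 = {s3, t3}
s0 ∈ B0, t0 ∈ B0 → same block
Bisimilar ⇒ trace-equivalent.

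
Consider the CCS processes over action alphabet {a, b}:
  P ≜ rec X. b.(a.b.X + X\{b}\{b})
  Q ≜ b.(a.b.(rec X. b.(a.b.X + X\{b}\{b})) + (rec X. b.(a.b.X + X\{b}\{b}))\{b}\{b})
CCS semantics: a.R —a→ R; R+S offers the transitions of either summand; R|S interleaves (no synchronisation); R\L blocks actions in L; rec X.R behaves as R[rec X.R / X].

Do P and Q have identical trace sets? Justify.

trace-equivalent

Reachable graph of P (3 states):
  u0 = rec X. b.(a.b.X + X\{b}\{b}) has moves =b=> u1
  u1 = a.b.(rec X. b.(a.b.X + X\{b}\{b})) + (rec X. b.(a.b.X + X\{b}\{b}))\{b}\{b} has moves =a=> u2
  u2 = b.(rec X. b.(a.b.X + X\{b}\{b})) has moves =b=> u0
Reachable graph of Q (4 states):
  v0 = b.(a.b.(rec X. b.(a.b.X + X\{b}\{b})) + (rec X. b.(a.b.X + X\{b}\{b}))\{b}\{b}) has moves =b=> v1
  v1 = a.b.(rec X. b.(a.b.X + X\{b}\{b})) + (rec X. b.(a.b.X + X\{b}\{b}))\{b}\{b} has moves =a=> v2
  v2 = b.(rec X. b.(a.b.X + X\{b}\{b})) has moves =b=> v3
  v3 = rec X. b.(a.b.X + X\{b}\{b}) has moves =b=> v1
Partition-refinement fixed point:
  B0 = {u0, v0, v3}
  B1 = {u1, v1}
  B2 = {u2, v2}
u0 ∈ B0, v0 ∈ B0 → same block
Bisimilar ⇒ trace-equivalent.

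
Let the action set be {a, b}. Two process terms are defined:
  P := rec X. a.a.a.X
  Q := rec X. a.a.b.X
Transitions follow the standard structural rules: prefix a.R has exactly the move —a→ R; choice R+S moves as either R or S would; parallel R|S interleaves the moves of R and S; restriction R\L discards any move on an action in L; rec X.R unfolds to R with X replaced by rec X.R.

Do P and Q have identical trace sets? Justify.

NO — witness ⟨aaa⟩

Reachable graph of P (3 states):
  m0 = rec X. a.a.a.X | -a-> m1
  m1 = a.a.(rec X. a.a.a.X) | -a-> m2
  m2 = a.(rec X. a.a.a.X) | -a-> m0
Reachable graph of Q (3 states):
  n0 = rec X. a.a.b.X | -a-> n1
  n1 = a.b.(rec X. a.a.b.X) | -a-> n2
  n2 = b.(rec X. a.a.b.X) | -b-> n0
Run σ = ⟨aaa⟩ on P: start {m0}
  step 1 (a): {m1}
  step 2 (a): {m2}
  step 3 (a): {m0}
  P completes σ.
Run σ = ⟨aaa⟩ on Q: start {n0}
  step 1 (a): {n1}
  step 2 (a): {n2}
  step 3 (a): ∅  — Q cannot continue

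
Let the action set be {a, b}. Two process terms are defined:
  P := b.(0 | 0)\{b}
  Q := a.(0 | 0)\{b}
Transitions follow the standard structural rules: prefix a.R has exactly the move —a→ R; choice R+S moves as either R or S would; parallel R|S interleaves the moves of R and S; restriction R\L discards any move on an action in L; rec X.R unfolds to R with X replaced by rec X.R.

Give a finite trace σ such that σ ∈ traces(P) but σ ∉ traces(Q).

b

LTS(P): 2 reachable states
  p0 = b.(0 | 0)\{b} | ··b··> p1
  p1 = (0 | 0)\{b} | ∅
LTS(Q): 2 reachable states
  q0 = a.(0 | 0)\{b} | ··a··> q1
  q1 = (0 | 0)\{b} | ∅
Trace ⟨b⟩ through P, begin at {p0}:
  after b @ step 1: {p1}
  — P admits the full trace.
Trace ⟨b⟩ through Q, begin at {q0}:
  after b @ step 1: ∅ (Q stuck)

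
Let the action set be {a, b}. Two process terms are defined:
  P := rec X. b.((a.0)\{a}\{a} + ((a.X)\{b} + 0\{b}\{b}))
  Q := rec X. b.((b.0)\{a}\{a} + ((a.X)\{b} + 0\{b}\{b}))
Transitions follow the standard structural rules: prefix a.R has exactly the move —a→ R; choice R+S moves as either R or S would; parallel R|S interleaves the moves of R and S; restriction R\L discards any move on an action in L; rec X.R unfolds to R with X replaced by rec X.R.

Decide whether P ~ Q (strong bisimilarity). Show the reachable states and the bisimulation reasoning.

P ≁ Q

LTS(P): 3 reachable states
  p0 = rec X. b.((a.0)\{a}\{a} + ((a.X)\{b} + 0\{b}\{b})) ⊢ =b=> p1
  p1 = (a.0)\{a}\{a} + ((a.(rec X. b.((a.0)\{a}\{a} + ((a.X)\{b} + 0\{b}\{b}))))\{b} + 0\{b}\{b}) ⊢ =a=> p2
  p2 = (rec X. b.((a.0)\{a}\{a} + ((a.X)\{b} + 0\{b}\{b})))\{b} ⊢ deadlocked
LTS(Q): 4 reachable states
  q0 = rec X. b.((b.0)\{a}\{a} + ((a.X)\{b} + 0\{b}\{b})) ⊢ =b=> q1
  q1 = (b.0)\{a}\{a} + ((a.(rec X. b.((b.0)\{a}\{a} + ((a.X)\{b} + 0\{b}\{b}))))\{b} + 0\{b}\{b}) ⊢ =a=> q2, =b=> q3
  q2 = (rec X. b.((b.0)\{a}\{a} + ((a.X)\{b} + 0\{b}\{b})))\{b} ⊢ deadlocked
  q3 = 0\{a}\{a} ⊢ deadlocked
Bisimilarity quotient blocks:
  B0 = {p0}
  B1 = {p1}
  B2 = {p2, q2, q3}
  B3 = {q0}
  B4 = {q1}
p0 ∈ B0, q0 ∈ B3 → different blocks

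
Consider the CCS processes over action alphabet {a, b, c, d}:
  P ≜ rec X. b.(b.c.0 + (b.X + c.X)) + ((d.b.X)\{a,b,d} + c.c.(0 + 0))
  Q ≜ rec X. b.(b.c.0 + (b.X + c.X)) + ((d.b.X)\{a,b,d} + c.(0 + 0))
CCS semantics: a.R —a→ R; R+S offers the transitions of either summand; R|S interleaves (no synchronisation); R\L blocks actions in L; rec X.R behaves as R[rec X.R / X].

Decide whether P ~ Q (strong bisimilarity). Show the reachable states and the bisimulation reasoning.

not bisimilar

Reachable graph of P (6 states):
  u0 = rec X. b.(b.c.0 + (b.X + c.X)) + ((d.b.X)\{a,b,d} + c.c.(0 + 0)) | --b--▸ u1, --c--▸ u2
  u1 = b.c.0 + (b.(rec X. b.(b.c.0 + (b.X + c.X)) + ((d.b.X)\{a,b,d} + c.c.(0 + 0))) + c.(rec X. b.(b.c.0 + (b.X + c.X)) + ((d.b.X)\{a,b,d} + c.c.(0 + 0)))) | --b--▸ u0, --b--▸ u3, --c--▸ u0
  u2 = c.(0 + 0) | --c--▸ u4
  u3 = c.0 | --c--▸ u5
  u4 = 0 + 0 | ·
  u5 = 0 | ·
Reachable graph of Q (5 states):
  v0 = rec X. b.(b.c.0 + (b.X + c.X)) + ((d.b.X)\{a,b,d} + c.(0 + 0)) | --b--▸ v1, --c--▸ v2
  v1 = b.c.0 + (b.(rec X. b.(b.c.0 + (b.X + c.X)) + ((d.b.X)\{a,b,d} + c.(0 + 0))) + c.(rec X. b.(b.c.0 + (b.X + c.X)) + ((d.b.X)\{a,b,d} + c.(0 + 0)))) | --b--▸ v0, --b--▸ v3, --c--▸ v0
  v2 = 0 + 0 | ·
  v3 = c.0 | --c--▸ v4
  v4 = 0 | ·
Bisimilarity quotient blocks:
  B0 = {u0}
  B1 = {u2, u3, v3}
  B2 = {u4, u5, v2, v4}
  B3 = {u1}
  B4 = {v0}
  B5 = {v1}
u0 ∈ B0, v0 ∈ B4 → different blocks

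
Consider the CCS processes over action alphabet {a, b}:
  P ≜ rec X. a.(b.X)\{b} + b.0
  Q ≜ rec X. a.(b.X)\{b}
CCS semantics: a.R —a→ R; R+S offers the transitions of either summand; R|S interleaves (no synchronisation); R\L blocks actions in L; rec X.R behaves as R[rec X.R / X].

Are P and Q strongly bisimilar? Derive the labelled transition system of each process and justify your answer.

LTS(P): 3 reachable states
  m0 = rec X. a.(b.X)\{b} + b.0 has moves --a--▸ m1, --b--▸ m2
  m1 = (b.(rec X. a.(b.X)\{b} + b.0))\{b} has moves (no moves)
  m2 = 0 has moves (no moves)
LTS(Q): 2 reachable states
  n0 = rec X. a.(b.X)\{b} has moves --a--▸ n1
  n1 = (b.(rec X. a.(b.X)\{b}))\{b} has moves (no moves)
Partition-refinement fixed point:
  B0 = {m0}
  B1 = {m1, m2, n1}
  B2 = {n0}
m0 ∈ B0, n0 ∈ B2 → different blocks

P ≁ Q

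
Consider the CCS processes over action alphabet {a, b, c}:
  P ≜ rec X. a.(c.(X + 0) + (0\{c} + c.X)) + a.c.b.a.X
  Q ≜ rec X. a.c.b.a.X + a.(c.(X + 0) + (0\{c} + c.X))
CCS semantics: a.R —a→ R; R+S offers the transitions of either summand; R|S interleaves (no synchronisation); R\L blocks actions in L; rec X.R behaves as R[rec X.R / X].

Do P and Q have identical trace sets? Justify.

traces(P) = traces(Q)

Reachable graph of P (6 states):
  u0 = rec X. a.(c.(X + 0) + (0\{c} + c.X)) + a.c.b.a.X | -a-> u1, -a-> u2
  u1 = c.((rec X. a.(c.(X + 0) + (0\{c} + c.X)) + a.c.b.a.X) + 0) + (0\{c} + c.(rec X. a.(c.(X + 0) + (0\{c} + c.X)) + a.c.b.a.X)) | -c-> u0, -c-> u3
  u2 = c.b.a.(rec X. a.(c.(X + 0) + (0\{c} + c.X)) + a.c.b.a.X) | -c-> u4
  u3 = (rec X. a.(c.(X + 0) + (0\{c} + c.X)) + a.c.b.a.X) + 0 | -a-> u1, -a-> u2
  u4 = b.a.(rec X. a.(c.(X + 0) + (0\{c} + c.X)) + a.c.b.a.X) | -b-> u5
  u5 = a.(rec X. a.(c.(X + 0) + (0\{c} + c.X)) + a.c.b.a.X) | -a-> u0
Reachable graph of Q (6 states):
  v0 = rec X. a.c.b.a.X + a.(c.(X + 0) + (0\{c} + c.X)) | -a-> v1, -a-> v2
  v1 = c.((rec X. a.c.b.a.X + a.(c.(X + 0) + (0\{c} + c.X))) + 0) + (0\{c} + c.(rec X. a.c.b.a.X + a.(c.(X + 0) + (0\{c} + c.X)))) | -c-> v0, -c-> v3
  v2 = c.b.a.(rec X. a.c.b.a.X + a.(c.(X + 0) + (0\{c} + c.X))) | -c-> v4
  v3 = (rec X. a.c.b.a.X + a.(c.(X + 0) + (0\{c} + c.X))) + 0 | -a-> v1, -a-> v2
  v4 = b.a.(rec X. a.c.b.a.X + a.(c.(X + 0) + (0\{c} + c.X))) | -b-> v5
  v5 = a.(rec X. a.c.b.a.X + a.(c.(X + 0) + (0\{c} + c.X))) | -a-> v0
Partition-refinement fixed point:
  B0 = {u0, u3, v0, v3}
  B1 = {u1, v1}
  B2 = {u2, v2}
  B3 = {u4, v4}
  B4 = {u5, v5}
u0 ∈ B0, v0 ∈ B0 → same block
Bisimilar ⇒ trace-equivalent.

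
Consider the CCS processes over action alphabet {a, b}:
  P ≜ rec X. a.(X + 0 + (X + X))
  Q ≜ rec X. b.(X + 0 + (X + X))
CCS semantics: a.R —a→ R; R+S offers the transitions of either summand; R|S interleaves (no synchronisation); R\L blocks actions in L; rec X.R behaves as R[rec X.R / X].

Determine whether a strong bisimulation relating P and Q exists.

P ≁ Q

Reachable graph of P (2 states):
  p0 = rec X. a.(X + 0 + (X + X)) :: ··a··> p1
  p1 = (rec X. a.(X + 0 + (X + X))) + 0 + ((rec X. a.(X + 0 + (X + X))) + (rec X. a.(X + 0 + (X + X)))) :: ··a··> p1
Reachable graph of Q (2 states):
  q0 = rec X. b.(X + 0 + (X + X)) :: ··b··> q1
  q1 = (rec X. b.(X + 0 + (X + X))) + 0 + ((rec X. b.(X + 0 + (X + X))) + (rec X. b.(X + 0 + (X + X)))) :: ··b··> q1
Bisimilarity quotient blocks:
  B0 = {p0, p1}
  B1 = {q0, q1}
p0 ∈ B0, q0 ∈ B1 → different blocks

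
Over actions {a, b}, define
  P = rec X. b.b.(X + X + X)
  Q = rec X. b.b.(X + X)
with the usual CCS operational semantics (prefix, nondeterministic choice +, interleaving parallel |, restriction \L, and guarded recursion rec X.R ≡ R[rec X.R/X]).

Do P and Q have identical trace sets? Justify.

P's transition system — 3 states:
  p0 = rec X. b.b.(X + X + X) has moves -b-> p1
  p1 = b.((rec X. b.b.(X + X + X)) + (rec X. b.b.(X + X + X)) + (rec X. b.b.(X + X + X))) has moves -b-> p2
  p2 = (rec X. b.b.(X + X + X)) + (rec X. b.b.(X + X + X)) + (rec X. b.b.(X + X + X)) has moves -b-> p1
Q's transition system — 3 states:
  q0 = rec X. b.b.(X + X) has moves -b-> q1
  q1 = b.((rec X. b.b.(X + X)) + (rec X. b.b.(X + X))) has moves -b-> q2
  q2 = (rec X. b.b.(X + X)) + (rec X. b.b.(X + X)) has moves -b-> q1
Bisimilarity quotient blocks:
  B0 = {p0, p1, p2, q0, q1, q2}
p0 ∈ B0, q0 ∈ B0 → same block
Bisimilar ⇒ trace-equivalent.

traces(P) = traces(Q)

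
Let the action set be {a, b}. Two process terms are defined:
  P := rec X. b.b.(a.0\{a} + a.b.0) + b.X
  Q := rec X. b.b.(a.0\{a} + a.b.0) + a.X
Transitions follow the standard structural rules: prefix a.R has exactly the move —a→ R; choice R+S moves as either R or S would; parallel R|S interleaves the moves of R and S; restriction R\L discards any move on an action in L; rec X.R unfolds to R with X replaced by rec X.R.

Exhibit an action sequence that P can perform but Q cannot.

Reachable graph of P (6 states):
  p0 = rec X. b.b.(a.0\{a} + a.b.0) + b.X | ··b··> p0, ··b··> p1
  p1 = b.(a.0\{a} + a.b.0) | ··b··> p2
  p2 = a.0\{a} + a.b.0 | ··a··> p3, ··a··> p4
  p3 = 0\{a} | stopped
  p4 = b.0 | ··b··> p5
  p5 = 0 | stopped
Reachable graph of Q (6 states):
  q0 = rec X. b.b.(a.0\{a} + a.b.0) + a.X | ··a··> q0, ··b··> q1
  q1 = b.(a.0\{a} + a.b.0) | ··b··> q2
  q2 = a.0\{a} + a.b.0 | ··a··> q3, ··a··> q4
  q3 = 0\{a} | stopped
  q4 = b.0 | ··b··> q5
  q5 = 0 | stopped
Run σ = ⟨bbb⟩ on P: start {p0}
  [1] b ⇒ {p0, p1}
  [2] b ⇒ {p0, p1, p2}
  [3] b ⇒ {p0, p1, p2}
  ✓ P
Run σ = ⟨bbb⟩ on Q: start {q0}
  [1] b ⇒ {q1}
  [2] b ⇒ {q2}
  [3] b ⇒ ∅ (Q stuck)

bbb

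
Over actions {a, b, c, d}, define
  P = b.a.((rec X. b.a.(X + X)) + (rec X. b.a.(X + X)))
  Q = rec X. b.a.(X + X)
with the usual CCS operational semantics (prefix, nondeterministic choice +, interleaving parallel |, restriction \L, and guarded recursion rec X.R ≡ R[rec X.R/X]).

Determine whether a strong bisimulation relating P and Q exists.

LTS(P): 3 reachable states
  m0 = b.a.((rec X. b.a.(X + X)) + (rec X. b.a.(X + X))) has moves --b--▸ m1
  m1 = a.((rec X. b.a.(X + X)) + (rec X. b.a.(X + X))) has moves --a--▸ m2
  m2 = (rec X. b.a.(X + X)) + (rec X. b.a.(X + X)) has moves --b--▸ m1
LTS(Q): 3 reachable states
  n0 = rec X. b.a.(X + X) has moves --b--▸ n1
  n1 = a.((rec X. b.a.(X + X)) + (rec X. b.a.(X + X))) has moves --a--▸ n2
  n2 = (rec X. b.a.(X + X)) + (rec X. b.a.(X + X)) has moves --b--▸ n1
Bisimilarity quotient blocks:
  B0 = {m0, m2, n0, n2}
  B1 = {m1, n1}
m0 ∈ B0, n0 ∈ B0 → same block

YES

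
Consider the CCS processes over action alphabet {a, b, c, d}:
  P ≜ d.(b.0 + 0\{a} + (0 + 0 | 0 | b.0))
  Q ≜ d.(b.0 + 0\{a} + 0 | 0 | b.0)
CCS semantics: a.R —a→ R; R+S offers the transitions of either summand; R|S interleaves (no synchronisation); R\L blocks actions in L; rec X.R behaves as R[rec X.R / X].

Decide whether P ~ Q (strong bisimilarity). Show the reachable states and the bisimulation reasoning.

Reachable graph of P (4 states):
  m0 = d.(b.0 + 0\{a} + (0 + 0 | 0 | b.0)) → =d=> m1
  m1 = b.0 + 0\{a} + (0 + 0 | 0 | b.0) → =b=> m2, =b=> m3
  m2 = 0 → stopped
  m3 = 0 | 0 | 0 → stopped
Reachable graph of Q (4 states):
  n0 = d.(b.0 + 0\{a} + 0 | 0 | b.0) → =d=> n1
  n1 = b.0 + 0\{a} + 0 | 0 | b.0 → =b=> n2, =b=> n3
  n2 = 0 → stopped
  n3 = 0 | 0 | 0 → stopped
Bisimilarity quotient blocks:
  B0 = {m0, n0}
  B1 = {m1, n1}
  B2 = {m2, m3, n2, n3}
m0 ∈ B0, n0 ∈ B0 → same block

P ~ Q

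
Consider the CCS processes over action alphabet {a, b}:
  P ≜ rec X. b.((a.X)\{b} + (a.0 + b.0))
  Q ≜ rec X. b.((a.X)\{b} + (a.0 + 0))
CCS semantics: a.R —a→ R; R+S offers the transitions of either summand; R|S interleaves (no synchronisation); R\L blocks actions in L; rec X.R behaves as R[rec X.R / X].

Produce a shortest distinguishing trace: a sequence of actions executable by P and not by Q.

LTS(P): 4 reachable states
  p0 = rec X. b.((a.X)\{b} + (a.0 + b.0)) :: —b→ p1
  p1 = (a.(rec X. b.((a.X)\{b} + (a.0 + b.0))))\{b} + (a.0 + b.0) :: —a→ p2, —a→ p3, —b→ p3
  p2 = (rec X. b.((a.X)\{b} + (a.0 + b.0)))\{b} :: deadlocked
  p3 = 0 :: deadlocked
LTS(Q): 4 reachable states
  q0 = rec X. b.((a.X)\{b} + (a.0 + 0)) :: —b→ q1
  q1 = (a.(rec X. b.((a.X)\{b} + (a.0 + 0))))\{b} + (a.0 + 0) :: —a→ q2, —a→ q3
  q2 = (rec X. b.((a.X)\{b} + (a.0 + 0)))\{b} :: deadlocked
  q3 = 0 :: deadlocked
Run σ = ⟨bb⟩ on P: start {p0}
  [1] b ⇒ {p1}
  [2] b ⇒ {p3}
  P completes σ.
Run σ = ⟨bb⟩ on Q: start {q0}
  [1] b ⇒ {q1}
  [2] b ⇒ no successor for Q

bb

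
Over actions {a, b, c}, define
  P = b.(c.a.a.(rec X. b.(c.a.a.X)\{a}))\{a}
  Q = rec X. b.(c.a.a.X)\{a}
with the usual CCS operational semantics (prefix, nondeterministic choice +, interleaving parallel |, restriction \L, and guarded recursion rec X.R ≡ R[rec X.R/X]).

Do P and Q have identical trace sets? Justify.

trace-equivalent

LTS(P): 3 reachable states
  u0 = b.(c.a.a.(rec X. b.(c.a.a.X)\{a}))\{a} :: --b--▸ u1
  u1 = (c.a.a.(rec X. b.(c.a.a.X)\{a}))\{a} :: --c--▸ u2
  u2 = (a.a.(rec X. b.(c.a.a.X)\{a}))\{a} :: deadlocked
LTS(Q): 3 reachable states
  v0 = rec X. b.(c.a.a.X)\{a} :: --b--▸ v1
  v1 = (c.a.a.(rec X. b.(c.a.a.X)\{a}))\{a} :: --c--▸ v2
  v2 = (a.a.(rec X. b.(c.a.a.X)\{a}))\{a} :: deadlocked
Coarsest stable partition (strong bisimilarity classes):
  B0 = {u0, v0}
  B1 = {u1, v1}
  B2 = {u2, v2}
u0 ∈ B0, v0 ∈ B0 → same block
Bisimilar ⇒ trace-equivalent.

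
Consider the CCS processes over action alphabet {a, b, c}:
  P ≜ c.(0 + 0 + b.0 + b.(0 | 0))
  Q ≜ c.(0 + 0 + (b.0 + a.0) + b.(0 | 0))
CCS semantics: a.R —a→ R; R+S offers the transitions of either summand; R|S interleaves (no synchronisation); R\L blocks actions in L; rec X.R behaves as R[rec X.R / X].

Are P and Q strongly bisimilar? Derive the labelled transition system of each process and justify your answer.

NO

LTS(P): 4 reachable states
  u0 = c.(0 + 0 + b.0 + b.(0 | 0)) → --c--▸ u1
  u1 = 0 + 0 + b.0 + b.(0 | 0) → --b--▸ u2, --b--▸ u3
  u2 = 0 → deadlocked
  u3 = 0 | 0 → deadlocked
LTS(Q): 4 reachable states
  v0 = c.(0 + 0 + (b.0 + a.0) + b.(0 | 0)) → --c--▸ v1
  v1 = 0 + 0 + (b.0 + a.0) + b.(0 | 0) → --a--▸ v2, --b--▸ v2, --b--▸ v3
  v2 = 0 → deadlocked
  v3 = 0 | 0 → deadlocked
Partition-refinement fixed point:
  B0 = {u0}
  B1 = {u1}
  B2 = {u2, u3, v2, v3}
  B3 = {v0}
  B4 = {v1}
u0 ∈ B0, v0 ∈ B3 → different blocks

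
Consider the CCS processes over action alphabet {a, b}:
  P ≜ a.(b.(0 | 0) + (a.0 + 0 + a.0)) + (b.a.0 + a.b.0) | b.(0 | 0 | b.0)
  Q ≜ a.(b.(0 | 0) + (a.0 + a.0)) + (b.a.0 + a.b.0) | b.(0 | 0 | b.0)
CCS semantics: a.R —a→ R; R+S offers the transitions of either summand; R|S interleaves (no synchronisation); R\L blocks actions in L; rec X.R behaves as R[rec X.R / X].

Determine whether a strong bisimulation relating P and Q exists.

Reachable graph of P (15 states):
  s0 = a.(b.(0 | 0) + (a.0 + 0 + a.0)) + (b.a.0 + a.b.0) | b.(0 | 0 | b.0) ⊢ —a→ s1, —a→ s2, —b→ s3, —b→ s4
  s1 = b.(0 | 0) + (a.0 + 0 + a.0) ⊢ —a→ s5, —b→ s6
  s2 = b.0 | b.(0 | 0 | b.0) ⊢ —b→ s7, —b→ s8
  s3 = (b.a.0 + a.b.0) | (0 | 0 | b.0) ⊢ —a→ s8, —b→ s10, —b→ s9
  s4 = a.0 | b.(0 | 0 | b.0) ⊢ —a→ s7, —b→ s10
  s5 = 0 ⊢ stopped
  s6 = 0 | 0 ⊢ stopped
  s7 = 0 | b.(0 | 0 | b.0) ⊢ —b→ s11
  s8 = b.0 | (0 | 0 | b.0) ⊢ —b→ s11, —b→ s12
  s9 = (b.a.0 + a.b.0) | (0 | 0 | 0) ⊢ —a→ s12, —b→ s13
  s10 = a.0 | (0 | 0 | b.0) ⊢ —a→ s11, —b→ s13
  s11 = 0 | (0 | 0 | b.0) ⊢ —b→ s14
  s12 = b.0 | (0 | 0 | 0) ⊢ —b→ s14
  s13 = a.0 | (0 | 0 | 0) ⊢ —a→ s14
  s14 = 0 | (0 | 0 | 0) ⊢ stopped
Reachable graph of Q (15 states):
  t0 = a.(b.(0 | 0) + (a.0 + a.0)) + (b.a.0 + a.b.0) | b.(0 | 0 | b.0) ⊢ —a→ t1, —a→ t2, —b→ t3, —b→ t4
  t1 = b.(0 | 0) + (a.0 + a.0) ⊢ —a→ t5, —b→ t6
  t2 = b.0 | b.(0 | 0 | b.0) ⊢ —b→ t7, —b→ t8
  t3 = (b.a.0 + a.b.0) | (0 | 0 | b.0) ⊢ —a→ t8, —b→ t10, —b→ t9
  t4 = a.0 | b.(0 | 0 | b.0) ⊢ —a→ t7, —b→ t10
  t5 = 0 ⊢ stopped
  t6 = 0 | 0 ⊢ stopped
  t7 = 0 | b.(0 | 0 | b.0) ⊢ —b→ t11
  t8 = b.0 | (0 | 0 | b.0) ⊢ —b→ t11, —b→ t12
  t9 = (b.a.0 + a.b.0) | (0 | 0 | 0) ⊢ —a→ t12, —b→ t13
  t10 = a.0 | (0 | 0 | b.0) ⊢ —a→ t11, —b→ t13
  t11 = 0 | (0 | 0 | b.0) ⊢ —b→ t14
  t12 = b.0 | (0 | 0 | 0) ⊢ —b→ t14
  t13 = a.0 | (0 | 0 | 0) ⊢ —a→ t14
  t14 = 0 | (0 | 0 | 0) ⊢ stopped
Partition-refinement fixed point:
  B0 = {s0, t0}
  B1 = {s2, t2}
  B2 = {s7, s8, t7, t8}
  B3 = {s11, s12, t11, t12}
  B4 = {s14, s5, s6, t14, t5, t6}
  B5 = {s3, s4, t3, t4}
  B6 = {s10, s9, t10, t9}
  B7 = {s13, t13}
  B8 = {s1, t1}
s0 ∈ B0, t0 ∈ B0 → same block

YES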